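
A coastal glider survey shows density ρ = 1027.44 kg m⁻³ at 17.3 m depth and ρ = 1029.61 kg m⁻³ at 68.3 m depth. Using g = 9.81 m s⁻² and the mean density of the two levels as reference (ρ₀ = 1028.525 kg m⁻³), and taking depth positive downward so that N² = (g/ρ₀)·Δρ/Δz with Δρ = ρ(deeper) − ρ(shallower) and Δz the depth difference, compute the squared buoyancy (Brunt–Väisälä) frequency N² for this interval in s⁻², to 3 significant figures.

4.06 × 10⁻⁴ s⁻²

Δρ = 1029.61 − 1027.44 = 2.17 kg m⁻³ over Δz = 68.3 − 17.3 = 51 m.
N² = (9.81/1028.525) × (2.17/51) = 4.0583 × 10⁻⁴ s⁻² ≈ 4.06 × 10⁻⁴ s⁻².
Since Δρ > 0 the layer is stably stratified.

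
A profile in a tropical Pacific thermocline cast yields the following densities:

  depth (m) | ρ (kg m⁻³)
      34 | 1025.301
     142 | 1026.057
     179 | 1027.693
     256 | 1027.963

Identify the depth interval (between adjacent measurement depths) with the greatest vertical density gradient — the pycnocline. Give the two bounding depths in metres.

Compute the density gradient over each adjacent pair:
  34–142 m: Δρ/Δz = 0.756/108 = 7.0 × 10⁻³ kg m⁻⁴
  142–179 m: Δρ/Δz = 1.636/37 = 0.044 kg m⁻⁴
  179–256 m: Δρ/Δz = 0.270/77 = 3.5 × 10⁻³ kg m⁻⁴
The largest gradient is in the 142–179 m interval — the pycnocline.

142–179 m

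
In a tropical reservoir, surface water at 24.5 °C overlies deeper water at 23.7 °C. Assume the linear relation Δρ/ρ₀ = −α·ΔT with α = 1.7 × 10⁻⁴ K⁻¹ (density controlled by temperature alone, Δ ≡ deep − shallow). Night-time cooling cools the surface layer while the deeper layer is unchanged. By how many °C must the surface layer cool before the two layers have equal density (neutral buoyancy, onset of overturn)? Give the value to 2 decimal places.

With temperature the only control, equal density requires T_surf′ = T_deep.
T_surf′ = 23.7 °C.
Cooling required: 24.5 − 23.7 = 0.80 °C.

0.80 °C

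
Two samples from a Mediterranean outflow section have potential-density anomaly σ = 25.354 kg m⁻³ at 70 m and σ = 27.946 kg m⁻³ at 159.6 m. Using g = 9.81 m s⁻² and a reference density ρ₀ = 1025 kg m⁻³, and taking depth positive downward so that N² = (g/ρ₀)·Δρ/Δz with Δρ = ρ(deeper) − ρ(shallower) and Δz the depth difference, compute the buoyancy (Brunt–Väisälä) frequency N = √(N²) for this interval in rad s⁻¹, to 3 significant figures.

0.0166 rad s⁻¹

Δρ = 1027.946 − 1025.354 = 2.592 kg m⁻³ over Δz = 159.6 − 70 = 89.6 m.
N² = (9.81/1025) × (2.592/89.6) = 2.7687 × 10⁻⁴ s⁻².
N = √(2.7687 × 10⁻⁴) = 0.016639 rad s⁻¹ ≈ 0.0166 rad s⁻¹.
A positive N² confirms static stability across the interval.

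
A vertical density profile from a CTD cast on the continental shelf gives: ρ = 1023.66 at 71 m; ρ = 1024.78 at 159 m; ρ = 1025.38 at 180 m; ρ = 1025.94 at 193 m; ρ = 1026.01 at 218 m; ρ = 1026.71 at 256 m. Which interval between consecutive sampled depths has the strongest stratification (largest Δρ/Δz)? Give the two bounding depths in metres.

180–193 m

Compute the density gradient over each adjacent pair:
  71–159 m: Δρ/Δz = 1.12/88 = 0.013 kg m⁻⁴
  159–180 m: Δρ/Δz = 0.60/21 = 0.029 kg m⁻⁴
  180–193 m: Δρ/Δz = 0.56/13 = 0.043 kg m⁻⁴
  193–218 m: Δρ/Δz = 0.07/25 = 2.8 × 10⁻³ kg m⁻⁴
  218–256 m: Δρ/Δz = 0.70/38 = 0.018 kg m⁻⁴
The largest gradient is in the 180–193 m interval — the pycnocline.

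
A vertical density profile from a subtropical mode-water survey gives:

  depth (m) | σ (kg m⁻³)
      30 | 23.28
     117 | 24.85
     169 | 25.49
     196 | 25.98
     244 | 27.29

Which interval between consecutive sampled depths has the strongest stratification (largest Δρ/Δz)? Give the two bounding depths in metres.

Compute the density gradient over each adjacent pair:
  30–117 m: Δρ/Δz = 1.57/87 = 0.018 kg m⁻⁴
  117–169 m: Δρ/Δz = 0.64/52 = 0.012 kg m⁻⁴
  169–196 m: Δρ/Δz = 0.49/27 = 0.018 kg m⁻⁴
  196–244 m: Δρ/Δz = 1.31/48 = 0.027 kg m⁻⁴
The largest gradient is in the 196–244 m interval — the pycnocline.

196–244 m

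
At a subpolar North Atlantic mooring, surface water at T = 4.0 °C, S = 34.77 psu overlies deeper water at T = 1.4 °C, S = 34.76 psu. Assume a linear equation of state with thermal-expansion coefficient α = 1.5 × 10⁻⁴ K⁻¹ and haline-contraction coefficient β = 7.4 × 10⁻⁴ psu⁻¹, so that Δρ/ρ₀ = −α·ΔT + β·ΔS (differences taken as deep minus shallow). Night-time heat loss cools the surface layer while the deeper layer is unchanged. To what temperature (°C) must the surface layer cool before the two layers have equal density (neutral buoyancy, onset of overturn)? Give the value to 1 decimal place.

1.4 °C

Neutral buoyancy requires Δρ = 0, i.e. −α(T_deep − T_surf′) + β(S_deep − S_surf) = 0.
T_surf′ = T_deep − (β/α)·ΔS = 1.4 − (7.4 × 10⁻⁴/1.5 × 10⁻⁴)·(-0.01) = 1.449 °C.
Cooling required: 4.0 − (1.449) = 2.551 °C.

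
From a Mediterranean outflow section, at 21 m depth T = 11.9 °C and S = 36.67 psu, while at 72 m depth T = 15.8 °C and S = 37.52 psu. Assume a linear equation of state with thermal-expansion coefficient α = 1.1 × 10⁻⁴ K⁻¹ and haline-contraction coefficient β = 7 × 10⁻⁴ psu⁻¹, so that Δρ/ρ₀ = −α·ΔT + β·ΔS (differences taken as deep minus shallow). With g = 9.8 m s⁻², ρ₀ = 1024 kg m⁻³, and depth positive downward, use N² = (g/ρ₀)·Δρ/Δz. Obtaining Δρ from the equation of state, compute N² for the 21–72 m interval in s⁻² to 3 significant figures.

3.19 × 10⁻⁵ s⁻²

ΔT = +3.9 K, ΔS = +0.85 psu (deep − shallow).
Δρ/ρ₀ = −αΔT + βΔS = -4.29 × 10⁻⁴ + 5.95 × 10⁻⁴ = 1.66 × 10⁻⁴, so Δρ ≈ 0.1700 kg m⁻³.
N² = (g/ρ₀)·Δρ/Δz = g·(Δρ/ρ₀)/Δz = 9.8 × 1.66 × 10⁻⁴ / 51 = 3.1898 × 10⁻⁵ s⁻² ≈ 3.19 × 10⁻⁵ s⁻².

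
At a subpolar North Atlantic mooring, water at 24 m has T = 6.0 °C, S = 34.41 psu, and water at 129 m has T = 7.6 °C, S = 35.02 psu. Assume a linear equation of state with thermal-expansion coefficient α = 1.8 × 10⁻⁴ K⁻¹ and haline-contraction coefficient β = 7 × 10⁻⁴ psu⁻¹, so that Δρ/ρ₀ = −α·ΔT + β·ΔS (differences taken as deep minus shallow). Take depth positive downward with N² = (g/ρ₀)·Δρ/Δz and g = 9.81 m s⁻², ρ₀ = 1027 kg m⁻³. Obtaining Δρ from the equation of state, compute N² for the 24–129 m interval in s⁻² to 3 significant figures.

ΔT = +1.6 K, ΔS = +0.61 psu (deep − shallow).
Δρ/ρ₀ = −αΔT + βΔS = -2.88 × 10⁻⁴ + 4.27 × 10⁻⁴ = 1.39 × 10⁻⁴, so Δρ ≈ 0.1428 kg m⁻³.
N² = (g/ρ₀)·Δρ/Δz = g·(Δρ/ρ₀)/Δz = 9.81 × 1.39 × 10⁻⁴ / 105 = 1.2987 × 10⁻⁵ s⁻² ≈ 1.30 × 10⁻⁵ s⁻².

1.30 × 10⁻⁵ s⁻²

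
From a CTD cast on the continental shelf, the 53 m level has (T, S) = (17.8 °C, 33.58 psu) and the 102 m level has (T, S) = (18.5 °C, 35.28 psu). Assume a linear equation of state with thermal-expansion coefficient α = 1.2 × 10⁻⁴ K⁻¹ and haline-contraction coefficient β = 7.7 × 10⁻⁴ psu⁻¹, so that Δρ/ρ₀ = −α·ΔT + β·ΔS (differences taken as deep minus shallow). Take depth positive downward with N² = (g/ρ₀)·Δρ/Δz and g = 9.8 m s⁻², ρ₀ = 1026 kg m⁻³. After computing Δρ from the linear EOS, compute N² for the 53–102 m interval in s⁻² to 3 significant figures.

ΔT = +0.7 K, ΔS = +1.70 psu (deep − shallow).
Δρ/ρ₀ = −αΔT + βΔS = -8.40 × 10⁻⁵ + 1.309 × 10⁻³ = 1.225 × 10⁻³, so Δρ ≈ 1.257 kg m⁻³.
N² = (g/ρ₀)·Δρ/Δz = g·(Δρ/ρ₀)/Δz = 9.8 × 1.225 × 10⁻³ / 49 = 2.4500 × 10⁻⁴ s⁻² ≈ 2.45 × 10⁻⁴ s⁻².

2.45 × 10⁻⁴ s⁻²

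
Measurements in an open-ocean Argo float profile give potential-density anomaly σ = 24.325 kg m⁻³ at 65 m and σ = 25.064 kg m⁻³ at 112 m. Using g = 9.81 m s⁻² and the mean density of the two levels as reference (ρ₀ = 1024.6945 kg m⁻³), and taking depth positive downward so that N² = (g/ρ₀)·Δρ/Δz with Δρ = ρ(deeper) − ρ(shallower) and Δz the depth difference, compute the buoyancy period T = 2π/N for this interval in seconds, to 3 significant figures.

Δρ = 1025.064 − 1024.325 = 0.739 kg m⁻³ over Δz = 112 − 65 = 47 m.
N² = (9.81/1024.6945) × (0.739/47) = 1.5053 × 10⁻⁴ s⁻².
N = √(1.5053 × 10⁻⁴) = 0.012269 rad s⁻¹, so T = 2π/N = 512.12 s ≈ 512 s.

512 s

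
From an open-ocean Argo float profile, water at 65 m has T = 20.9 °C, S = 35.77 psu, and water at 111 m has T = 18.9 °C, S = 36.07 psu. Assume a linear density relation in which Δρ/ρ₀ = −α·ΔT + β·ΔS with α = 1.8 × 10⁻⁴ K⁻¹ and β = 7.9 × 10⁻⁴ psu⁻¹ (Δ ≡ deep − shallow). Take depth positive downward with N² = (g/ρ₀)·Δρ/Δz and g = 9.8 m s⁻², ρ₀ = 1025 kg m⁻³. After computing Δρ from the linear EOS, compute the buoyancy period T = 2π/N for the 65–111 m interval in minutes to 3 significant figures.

ΔT = -2.0 K, ΔS = +0.30 psu (deep − shallow).
Δρ/ρ₀ = −αΔT + βΔS = 3.60 × 10⁻⁴ + 2.37 × 10⁻⁴ = 5.97 × 10⁻⁴, so Δρ ≈ 0.6119 kg m⁻³.
N² = (g/ρ₀)·Δρ/Δz = g·(Δρ/ρ₀)/Δz = 9.8 × 5.97 × 10⁻⁴ / 46 = 1.2719 × 10⁻⁴ s⁻².
N = √(1.2719 × 10⁻⁴) = 0.011278 rad s⁻¹ → T = 2π/N = 557.12 s = 9.2853 min ≈ 9.29 min.

9.29 min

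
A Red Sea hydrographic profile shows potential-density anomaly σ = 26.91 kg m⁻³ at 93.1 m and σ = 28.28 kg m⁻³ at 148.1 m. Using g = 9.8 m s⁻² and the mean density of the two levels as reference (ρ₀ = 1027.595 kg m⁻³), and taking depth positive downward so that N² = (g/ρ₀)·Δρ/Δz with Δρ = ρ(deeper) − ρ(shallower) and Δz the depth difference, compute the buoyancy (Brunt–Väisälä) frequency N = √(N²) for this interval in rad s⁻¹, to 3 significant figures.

Δρ = 1028.28 − 1026.91 = 1.37 kg m⁻³ over Δz = 148.1 − 93.1 = 55 m.
N² = (9.8/1027.595) × (1.37/55) = 2.3755 × 10⁻⁴ s⁻².
N = √(2.3755 × 10⁻⁴) = 0.015413 rad s⁻¹ ≈ 0.0154 rad s⁻¹.
A positive N² confirms static stability across the interval.

0.0154 rad s⁻¹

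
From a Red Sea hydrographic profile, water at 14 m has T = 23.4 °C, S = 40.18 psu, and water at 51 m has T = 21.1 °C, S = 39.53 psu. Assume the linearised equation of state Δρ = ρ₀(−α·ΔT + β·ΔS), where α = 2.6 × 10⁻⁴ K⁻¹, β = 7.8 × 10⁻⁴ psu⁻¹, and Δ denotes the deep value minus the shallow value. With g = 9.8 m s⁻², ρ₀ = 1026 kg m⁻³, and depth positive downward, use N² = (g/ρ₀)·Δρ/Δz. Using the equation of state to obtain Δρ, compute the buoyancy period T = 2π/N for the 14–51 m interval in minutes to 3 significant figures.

21.3 min

ΔT = -2.3 K, ΔS = -0.65 psu (deep − shallow).
Δρ/ρ₀ = −αΔT + βΔS = 5.98 × 10⁻⁴ − 5.07 × 10⁻⁴ = 9.10 × 10⁻⁵, so Δρ ≈ 0.09337 kg m⁻³.
N² = (g/ρ₀)·Δρ/Δz = g·(Δρ/ρ₀)/Δz = 9.8 × 9.10 × 10⁻⁵ / 37 = 2.4103 × 10⁻⁵ s⁻².
N = √(2.4103 × 10⁻⁵) = 4.9095 × 10⁻³ rad s⁻¹ → T = 2π/N = 1.2798 × 10³ s = 21.330 min ≈ 21.3 min.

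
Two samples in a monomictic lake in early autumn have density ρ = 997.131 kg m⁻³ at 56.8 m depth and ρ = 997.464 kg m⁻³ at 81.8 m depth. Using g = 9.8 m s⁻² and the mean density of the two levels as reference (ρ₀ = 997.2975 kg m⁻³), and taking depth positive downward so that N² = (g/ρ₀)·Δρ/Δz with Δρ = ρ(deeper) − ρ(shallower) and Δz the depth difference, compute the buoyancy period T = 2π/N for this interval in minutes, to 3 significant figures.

9.15 min

Δρ = 997.464 − 997.131 = 0.333 kg m⁻³ over Δz = 81.8 − 56.8 = 25 m.
N² = (9.8/997.2975) × (0.333/25) = 1.3089 × 10⁻⁴ s⁻².
N = √(1.3089 × 10⁻⁴) = 0.011441 rad s⁻¹, so T = 2π/N = 549.18 s = 9.1530 min ≈ 9.15 min.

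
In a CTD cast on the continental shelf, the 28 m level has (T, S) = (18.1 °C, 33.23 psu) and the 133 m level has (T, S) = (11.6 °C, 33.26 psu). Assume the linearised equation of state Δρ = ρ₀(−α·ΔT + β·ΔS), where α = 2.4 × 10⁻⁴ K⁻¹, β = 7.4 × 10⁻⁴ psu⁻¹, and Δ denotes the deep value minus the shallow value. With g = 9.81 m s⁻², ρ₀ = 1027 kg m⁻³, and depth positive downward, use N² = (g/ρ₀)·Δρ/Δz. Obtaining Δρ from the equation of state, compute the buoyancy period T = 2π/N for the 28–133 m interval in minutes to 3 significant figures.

8.61 min

ΔT = -6.5 K, ΔS = +0.03 psu (deep − shallow).
Δρ/ρ₀ = −αΔT + βΔS = 1.56 × 10⁻³ + 2.22 × 10⁻⁵ = 1.5822 × 10⁻³, so Δρ ≈ 1.625 kg m⁻³.
N² = (g/ρ₀)·Δρ/Δz = g·(Δρ/ρ₀)/Δz = 9.81 × 1.5822 × 10⁻³ / 105 = 1.4782 × 10⁻⁴ s⁻².
N = √(1.4782 × 10⁻⁴) = 0.012158 rad s⁻¹ → T = 2π/N = 516.79 s = 8.6132 min ≈ 8.61 min.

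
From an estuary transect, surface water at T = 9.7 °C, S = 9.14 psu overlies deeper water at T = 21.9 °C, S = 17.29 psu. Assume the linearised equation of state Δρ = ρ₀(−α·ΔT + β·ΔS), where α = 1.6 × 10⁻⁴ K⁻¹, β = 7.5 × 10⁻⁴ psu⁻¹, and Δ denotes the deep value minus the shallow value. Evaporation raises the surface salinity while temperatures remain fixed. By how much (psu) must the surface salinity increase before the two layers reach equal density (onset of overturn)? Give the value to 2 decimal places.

5.55 psu

Neutral buoyancy requires −α(T_deep − T_surf) + β(S_deep − S_surf′) = 0.
S_surf′ = S_deep − (α/β)·ΔT = 17.29 − (1.6 × 10⁻⁴/7.5 × 10⁻⁴)·(+12.2) = 14.6873 psu.
Increase required: 14.6873 − 9.14 = 5.5473 psu.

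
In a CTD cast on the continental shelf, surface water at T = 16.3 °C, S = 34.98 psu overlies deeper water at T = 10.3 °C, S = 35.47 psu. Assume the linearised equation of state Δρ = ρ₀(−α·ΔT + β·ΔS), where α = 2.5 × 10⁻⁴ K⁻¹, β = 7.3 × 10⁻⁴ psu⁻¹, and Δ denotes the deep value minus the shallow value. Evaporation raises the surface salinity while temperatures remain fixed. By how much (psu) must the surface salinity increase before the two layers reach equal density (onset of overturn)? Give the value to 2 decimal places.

Neutral buoyancy requires −α(T_deep − T_surf) + β(S_deep − S_surf′) = 0.
S_surf′ = S_deep − (α/β)·ΔT = 35.47 − (2.5 × 10⁻⁴/7.3 × 10⁻⁴)·(-6.0) = 37.5248 psu.
Increase required: 37.5248 − 34.98 = 2.5448 psu.

2.54 psu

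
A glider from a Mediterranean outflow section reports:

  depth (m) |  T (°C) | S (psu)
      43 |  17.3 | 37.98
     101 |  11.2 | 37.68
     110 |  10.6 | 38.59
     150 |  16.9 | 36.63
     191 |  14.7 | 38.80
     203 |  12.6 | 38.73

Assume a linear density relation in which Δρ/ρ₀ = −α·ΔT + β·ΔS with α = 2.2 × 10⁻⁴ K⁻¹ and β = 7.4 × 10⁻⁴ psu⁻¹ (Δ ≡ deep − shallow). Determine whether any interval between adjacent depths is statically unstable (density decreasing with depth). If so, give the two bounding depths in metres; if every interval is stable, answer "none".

Evaluate Δρ/ρ₀ = −αΔT + βΔS across each adjacent pair:
  43–101 m: −αΔT+βΔS = −(2.2 × 10⁻⁴)(-6.1)+(7.4 × 10⁻⁴)(-0.30) = 1.1 × 10⁻³ → stable
  101–110 m: −αΔT+βΔS = −(2.2 × 10⁻⁴)(-0.6)+(7.4 × 10⁻⁴)(+0.91) = 8.1 × 10⁻⁴ → stable
  110–150 m: −αΔT+βΔS = −(2.2 × 10⁻⁴)(+6.3)+(7.4 × 10⁻⁴)(-1.96) = -2.8 × 10⁻³ → UNSTABLE
  150–191 m: −αΔT+βΔS = −(2.2 × 10⁻⁴)(-2.2)+(7.4 × 10⁻⁴)(+2.17) = 2.1 × 10⁻³ → stable
  191–203 m: −αΔT+βΔS = −(2.2 × 10⁻⁴)(-2.1)+(7.4 × 10⁻⁴)(-0.07) = 4.1 × 10⁻⁴ → stable
The 110–150 m interval has Δρ < 0: lighter water underlies denser water.

110–150 m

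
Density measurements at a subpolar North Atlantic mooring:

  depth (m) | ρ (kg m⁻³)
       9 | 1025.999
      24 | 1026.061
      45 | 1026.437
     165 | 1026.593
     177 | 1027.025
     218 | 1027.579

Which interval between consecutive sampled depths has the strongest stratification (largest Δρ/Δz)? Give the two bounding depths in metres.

Compute the density gradient over each adjacent pair:
  9–24 m: Δρ/Δz = 0.062/15 = 4.1 × 10⁻³ kg m⁻⁴
  24–45 m: Δρ/Δz = 0.376/21 = 0.018 kg m⁻⁴
  45–165 m: Δρ/Δz = 0.156/120 = 1.3 × 10⁻³ kg m⁻⁴
  165–177 m: Δρ/Δz = 0.432/12 = 0.036 kg m⁻⁴
  177–218 m: Δρ/Δz = 0.554/41 = 0.014 kg m⁻⁴
The largest gradient is in the 165–177 m interval — the pycnocline.

165–177 m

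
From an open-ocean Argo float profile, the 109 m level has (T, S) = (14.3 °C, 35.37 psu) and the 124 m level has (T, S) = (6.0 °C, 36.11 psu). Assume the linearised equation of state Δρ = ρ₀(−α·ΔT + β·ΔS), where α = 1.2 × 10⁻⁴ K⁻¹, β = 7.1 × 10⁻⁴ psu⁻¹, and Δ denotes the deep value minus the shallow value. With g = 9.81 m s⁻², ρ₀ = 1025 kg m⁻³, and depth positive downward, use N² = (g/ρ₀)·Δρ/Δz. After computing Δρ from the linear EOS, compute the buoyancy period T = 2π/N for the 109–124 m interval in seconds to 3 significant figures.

199 s

ΔT = -8.3 K, ΔS = +0.74 psu (deep − shallow).
Δρ/ρ₀ = −αΔT + βΔS = 9.96 × 10⁻⁴ + 5.254 × 10⁻⁴ = 1.5214 × 10⁻³, so Δρ ≈ 1.559 kg m⁻³.
N² = (g/ρ₀)·Δρ/Δz = g·(Δρ/ρ₀)/Δz = 9.81 × 1.5214 × 10⁻³ / 15 = 9.9500 × 10⁻⁴ s⁻².
N = √(9.9500 × 10⁻⁴) = 0.031544 rad s⁻¹ → T = 2π/N = 199.19 s ≈ 199 s.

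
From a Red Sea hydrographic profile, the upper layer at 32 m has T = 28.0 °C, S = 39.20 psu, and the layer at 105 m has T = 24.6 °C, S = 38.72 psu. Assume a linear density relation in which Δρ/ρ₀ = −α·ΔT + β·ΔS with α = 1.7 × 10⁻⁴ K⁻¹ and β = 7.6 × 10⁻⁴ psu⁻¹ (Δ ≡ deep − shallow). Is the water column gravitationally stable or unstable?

ΔT = 24.6 − 28.0 = -3.4 K and ΔS = 38.72 − 39.20 = -0.48 psu (deep − shallow).
−αΔT = 5.78 × 10⁻⁴; βΔS = -3.648 × 10⁻⁴; sum Δρ/ρ₀ = 2.132 × 10⁻⁴.
Δρ/ρ₀ > 0, so Δρ > 0: deeper water is denser → statically stable.

stable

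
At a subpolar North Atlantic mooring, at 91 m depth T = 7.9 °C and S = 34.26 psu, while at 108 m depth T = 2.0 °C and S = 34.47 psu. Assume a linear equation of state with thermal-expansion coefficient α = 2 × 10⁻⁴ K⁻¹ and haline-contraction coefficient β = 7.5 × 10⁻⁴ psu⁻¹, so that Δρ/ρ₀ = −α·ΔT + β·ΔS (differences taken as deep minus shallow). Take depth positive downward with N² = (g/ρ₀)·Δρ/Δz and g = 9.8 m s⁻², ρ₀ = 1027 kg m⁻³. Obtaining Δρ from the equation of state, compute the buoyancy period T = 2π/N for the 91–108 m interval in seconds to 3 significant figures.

226 s

ΔT = -5.9 K, ΔS = +0.21 psu (deep − shallow).
Δρ/ρ₀ = −αΔT + βΔS = 1.18 × 10⁻³ + 1.575 × 10⁻⁴ = 1.3375 × 10⁻³, so Δρ ≈ 1.374 kg m⁻³.
N² = (g/ρ₀)·Δρ/Δz = g·(Δρ/ρ₀)/Δz = 9.8 × 1.3375 × 10⁻³ / 17 = 7.7103 × 10⁻⁴ s⁻².
N = √(7.7103 × 10⁻⁴) = 0.027767 rad s⁻¹ → T = 2π/N = 226.28 s ≈ 226 s.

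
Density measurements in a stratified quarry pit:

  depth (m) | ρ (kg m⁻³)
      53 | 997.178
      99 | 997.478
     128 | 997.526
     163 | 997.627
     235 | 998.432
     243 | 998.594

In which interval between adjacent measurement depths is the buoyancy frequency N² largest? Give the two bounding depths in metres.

Compute the density gradient over each adjacent pair:
  53–99 m: Δρ/Δz = 0.300/46 = 6.5 × 10⁻³ kg m⁻⁴
  99–128 m: Δρ/Δz = 0.048/29 = 1.7 × 10⁻³ kg m⁻⁴
  128–163 m: Δρ/Δz = 0.101/35 = 2.9 × 10⁻³ kg m⁻⁴
  163–235 m: Δρ/Δz = 0.805/72 = 0.011 kg m⁻⁴
  235–243 m: Δρ/Δz = 0.162/8 = 0.020 kg m⁻⁴
The largest gradient is in the 235–243 m interval — the pycnocline.

235–243 m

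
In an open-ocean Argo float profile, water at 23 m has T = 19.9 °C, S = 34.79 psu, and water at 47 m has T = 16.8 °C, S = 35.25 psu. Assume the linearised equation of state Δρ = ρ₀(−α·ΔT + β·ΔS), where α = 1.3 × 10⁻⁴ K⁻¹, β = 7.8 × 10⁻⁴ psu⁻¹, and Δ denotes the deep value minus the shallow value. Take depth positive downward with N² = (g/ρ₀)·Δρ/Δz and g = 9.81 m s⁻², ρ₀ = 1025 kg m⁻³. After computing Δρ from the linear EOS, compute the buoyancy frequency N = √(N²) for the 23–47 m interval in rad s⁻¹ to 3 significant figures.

0.0176 rad s⁻¹

ΔT = -3.1 K, ΔS = +0.46 psu (deep − shallow).
Δρ/ρ₀ = −αΔT + βΔS = 4.03 × 10⁻⁴ + 3.588 × 10⁻⁴ = 7.618 × 10⁻⁴, so Δρ ≈ 0.7808 kg m⁻³.
N² = (g/ρ₀)·Δρ/Δz = g·(Δρ/ρ₀)/Δz = 9.81 × 7.618 × 10⁻⁴ / 24 = 3.1139 × 10⁻⁴ s⁻².
N = √(3.1139 × 10⁻⁴) = 0.017646 rad s⁻¹ ≈ 0.0176 rad s⁻¹.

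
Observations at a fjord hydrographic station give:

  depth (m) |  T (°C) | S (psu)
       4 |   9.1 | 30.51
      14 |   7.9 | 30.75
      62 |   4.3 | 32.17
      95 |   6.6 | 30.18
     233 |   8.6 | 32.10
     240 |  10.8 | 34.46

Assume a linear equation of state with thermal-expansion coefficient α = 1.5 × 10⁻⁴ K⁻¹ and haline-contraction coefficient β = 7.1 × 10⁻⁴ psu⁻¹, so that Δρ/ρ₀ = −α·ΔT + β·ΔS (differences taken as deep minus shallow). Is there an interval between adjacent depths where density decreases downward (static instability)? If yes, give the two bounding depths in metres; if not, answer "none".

Evaluate Δρ/ρ₀ = −αΔT + βΔS across each adjacent pair:
  4–14 m: −αΔT+βΔS = −(1.5 × 10⁻⁴)(-1.2)+(7.1 × 10⁻⁴)(+0.24) = 3.5 × 10⁻⁴ → stable
  14–62 m: −αΔT+βΔS = −(1.5 × 10⁻⁴)(-3.6)+(7.1 × 10⁻⁴)(+1.42) = 1.5 × 10⁻³ → stable
  62–95 m: −αΔT+βΔS = −(1.5 × 10⁻⁴)(+2.3)+(7.1 × 10⁻⁴)(-1.99) = -1.8 × 10⁻³ → UNSTABLE
  95–233 m: −αΔT+βΔS = −(1.5 × 10⁻⁴)(+2.0)+(7.1 × 10⁻⁴)(+1.92) = 1.1 × 10⁻³ → stable
  233–240 m: −αΔT+βΔS = −(1.5 × 10⁻⁴)(+2.2)+(7.1 × 10⁻⁴)(+2.36) = 1.3 × 10⁻³ → stable
The 62–95 m interval has Δρ < 0: lighter water underlies denser water.

62–95 m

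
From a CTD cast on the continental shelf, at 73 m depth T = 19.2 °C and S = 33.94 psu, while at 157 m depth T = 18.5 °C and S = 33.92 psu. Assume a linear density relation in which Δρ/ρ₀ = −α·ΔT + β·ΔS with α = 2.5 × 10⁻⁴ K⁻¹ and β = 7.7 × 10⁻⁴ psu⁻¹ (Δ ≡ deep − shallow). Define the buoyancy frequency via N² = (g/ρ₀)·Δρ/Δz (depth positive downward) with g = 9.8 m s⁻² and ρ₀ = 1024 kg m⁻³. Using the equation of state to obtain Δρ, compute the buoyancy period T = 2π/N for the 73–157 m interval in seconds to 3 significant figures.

1.46 × 10³ s

ΔT = -0.7 K, ΔS = -0.02 psu (deep − shallow).
Δρ/ρ₀ = −αΔT + βΔS = 1.75 × 10⁻⁴ − 1.54 × 10⁻⁵ = 1.596 × 10⁻⁴, so Δρ ≈ 0.1634 kg m⁻³.
N² = (g/ρ₀)·Δρ/Δz = g·(Δρ/ρ₀)/Δz = 9.8 × 1.596 × 10⁻⁴ / 84 = 1.8620 × 10⁻⁵ s⁻².
N = √(1.8620 × 10⁻⁵) = 4.3151 × 10⁻³ rad s⁻¹ → T = 2π/N = 1.4561 × 10³ s ≈ 1.46 × 10³ s.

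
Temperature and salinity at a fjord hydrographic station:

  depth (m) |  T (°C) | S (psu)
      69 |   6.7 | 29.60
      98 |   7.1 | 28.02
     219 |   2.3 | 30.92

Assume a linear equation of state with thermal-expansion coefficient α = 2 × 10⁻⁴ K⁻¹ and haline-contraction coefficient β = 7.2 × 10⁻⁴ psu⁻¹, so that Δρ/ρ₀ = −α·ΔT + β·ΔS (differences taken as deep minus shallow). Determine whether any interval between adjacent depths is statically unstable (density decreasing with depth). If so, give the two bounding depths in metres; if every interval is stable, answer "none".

Evaluate Δρ/ρ₀ = −αΔT + βΔS across each adjacent pair:
  69–98 m: −αΔT+βΔS = −(2 × 10⁻⁴)(+0.4)+(7.2 × 10⁻⁴)(-1.58) = -1.2 × 10⁻³ → UNSTABLE
  98–219 m: −αΔT+βΔS = −(2 × 10⁻⁴)(-4.8)+(7.2 × 10⁻⁴)(+2.90) = 3.0 × 10⁻³ → stable
The 69–98 m interval has Δρ < 0: lighter water underlies denser water.

69–98 m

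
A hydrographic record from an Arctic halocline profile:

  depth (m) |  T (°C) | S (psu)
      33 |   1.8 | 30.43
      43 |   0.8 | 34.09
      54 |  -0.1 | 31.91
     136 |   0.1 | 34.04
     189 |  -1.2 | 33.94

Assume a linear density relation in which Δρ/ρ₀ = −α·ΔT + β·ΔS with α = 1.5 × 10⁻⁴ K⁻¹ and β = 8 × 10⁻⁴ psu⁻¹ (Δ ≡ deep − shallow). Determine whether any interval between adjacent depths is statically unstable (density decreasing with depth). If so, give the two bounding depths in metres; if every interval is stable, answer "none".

43–54 m

Evaluate Δρ/ρ₀ = −αΔT + βΔS across each adjacent pair:
  33–43 m: −αΔT+βΔS = −(1.5 × 10⁻⁴)(-1.0)+(8 × 10⁻⁴)(+3.66) = 3.1 × 10⁻³ → stable
  43–54 m: −αΔT+βΔS = −(1.5 × 10⁻⁴)(-0.9)+(8 × 10⁻⁴)(-2.18) = -1.6 × 10⁻³ → UNSTABLE
  54–136 m: −αΔT+βΔS = −(1.5 × 10⁻⁴)(+0.2)+(8 × 10⁻⁴)(+2.13) = 1.7 × 10⁻³ → stable
  136–189 m: −αΔT+βΔS = −(1.5 × 10⁻⁴)(-1.3)+(8 × 10⁻⁴)(-0.10) = 1.1 × 10⁻⁴ → stable
The 43–54 m interval has Δρ < 0: lighter water underlies denser water.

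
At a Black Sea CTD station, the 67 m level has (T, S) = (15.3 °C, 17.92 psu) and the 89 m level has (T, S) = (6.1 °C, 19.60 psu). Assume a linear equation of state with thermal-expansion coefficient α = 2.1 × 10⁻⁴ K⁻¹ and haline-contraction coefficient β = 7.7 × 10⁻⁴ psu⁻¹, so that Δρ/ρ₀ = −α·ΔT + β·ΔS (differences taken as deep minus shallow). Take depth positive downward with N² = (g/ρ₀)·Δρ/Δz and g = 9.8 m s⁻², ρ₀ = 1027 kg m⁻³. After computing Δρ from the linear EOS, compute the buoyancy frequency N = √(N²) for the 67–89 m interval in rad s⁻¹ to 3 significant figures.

ΔT = -9.2 K, ΔS = +1.68 psu (deep − shallow).
Δρ/ρ₀ = −αΔT + βΔS = 1.932 × 10⁻³ + 1.2936 × 10⁻³ = 3.2256 × 10⁻³, so Δρ ≈ 3.313 kg m⁻³.
N² = (g/ρ₀)·Δρ/Δz = g·(Δρ/ρ₀)/Δz = 9.8 × 3.2256 × 10⁻³ / 22 = 1.4369 × 10⁻³ s⁻².
N = √(1.4369 × 10⁻³) = 0.037906 rad s⁻¹ ≈ 0.0379 rad s⁻¹.

0.0379 rad s⁻¹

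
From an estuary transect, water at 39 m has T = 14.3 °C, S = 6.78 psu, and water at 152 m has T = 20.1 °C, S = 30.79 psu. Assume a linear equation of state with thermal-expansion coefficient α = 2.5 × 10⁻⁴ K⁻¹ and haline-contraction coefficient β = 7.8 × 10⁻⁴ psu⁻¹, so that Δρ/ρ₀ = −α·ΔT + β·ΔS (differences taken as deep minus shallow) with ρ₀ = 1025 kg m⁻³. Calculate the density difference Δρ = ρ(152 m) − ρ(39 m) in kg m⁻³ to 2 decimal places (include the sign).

+17.71 kg m⁻³

ΔT = +5.8 K, ΔS = +24.01 psu (deep − shallow).
Δρ/ρ₀ = −(2.5 × 10⁻⁴)(+5.8) + (7.8 × 10⁻⁴)(+24.01) = 0.0172778.
Δρ = 1025 × (0.0172778) = +17.71 kg m⁻³.
Positive Δρ: denser below, stable.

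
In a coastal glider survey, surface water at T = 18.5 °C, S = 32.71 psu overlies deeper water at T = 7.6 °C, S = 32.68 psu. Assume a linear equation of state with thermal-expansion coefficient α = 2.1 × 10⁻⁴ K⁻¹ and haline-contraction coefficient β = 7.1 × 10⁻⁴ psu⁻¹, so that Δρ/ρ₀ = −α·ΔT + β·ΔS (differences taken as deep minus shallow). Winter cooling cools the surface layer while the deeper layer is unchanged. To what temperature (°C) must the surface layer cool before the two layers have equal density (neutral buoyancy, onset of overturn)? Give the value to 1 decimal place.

Neutral buoyancy requires Δρ = 0, i.e. −α(T_deep − T_surf′) + β(S_deep − S_surf) = 0.
T_surf′ = T_deep − (β/α)·ΔS = 7.6 − (7.1 × 10⁻⁴/2.1 × 10⁻⁴)·(-0.03) = 7.701 °C.
Cooling required: 18.5 − (7.701) = 10.799 °C.

7.7 °C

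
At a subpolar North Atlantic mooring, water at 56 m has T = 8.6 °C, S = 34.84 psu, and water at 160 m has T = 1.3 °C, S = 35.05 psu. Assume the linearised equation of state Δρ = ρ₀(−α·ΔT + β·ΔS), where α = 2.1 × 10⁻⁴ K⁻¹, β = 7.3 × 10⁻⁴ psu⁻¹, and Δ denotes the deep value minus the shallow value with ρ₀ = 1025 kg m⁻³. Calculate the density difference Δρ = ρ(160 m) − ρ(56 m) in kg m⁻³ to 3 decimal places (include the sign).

ΔT = -7.3 K, ΔS = +0.21 psu (deep − shallow).
Δρ/ρ₀ = −(2.1 × 10⁻⁴)(-7.3) + (7.3 × 10⁻⁴)(+0.21) = 1.6863 × 10⁻³.
Δρ = 1025 × (1.6863 × 10⁻³) = +1.728 kg m⁻³.
Positive Δρ: denser below, stable.

+1.728 kg m⁻³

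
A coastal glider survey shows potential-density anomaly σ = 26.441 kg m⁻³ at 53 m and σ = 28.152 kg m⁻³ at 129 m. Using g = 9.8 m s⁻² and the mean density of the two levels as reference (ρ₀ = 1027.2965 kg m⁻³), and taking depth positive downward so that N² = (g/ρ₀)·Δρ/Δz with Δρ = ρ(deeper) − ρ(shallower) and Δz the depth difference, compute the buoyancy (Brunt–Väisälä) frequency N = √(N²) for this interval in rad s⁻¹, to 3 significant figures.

Δρ = 1028.152 − 1026.441 = 1.711 kg m⁻³ over Δz = 129 − 53 = 76 m.
N² = (9.8/1027.2965) × (1.711/76) = 2.1477 × 10⁻⁴ s⁻².
N = √(2.1477 × 10⁻⁴) = 0.014655 rad s⁻¹ ≈ 0.0147 rad s⁻¹.

0.0147 rad s⁻¹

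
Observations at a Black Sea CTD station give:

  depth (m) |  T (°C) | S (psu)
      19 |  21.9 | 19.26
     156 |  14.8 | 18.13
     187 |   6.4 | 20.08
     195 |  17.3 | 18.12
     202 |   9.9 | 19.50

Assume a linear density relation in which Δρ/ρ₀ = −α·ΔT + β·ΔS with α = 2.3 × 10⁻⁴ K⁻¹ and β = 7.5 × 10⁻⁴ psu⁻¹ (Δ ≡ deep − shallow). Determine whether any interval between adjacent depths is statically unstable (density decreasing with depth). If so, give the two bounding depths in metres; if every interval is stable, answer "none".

Evaluate Δρ/ρ₀ = −αΔT + βΔS across each adjacent pair:
  19–156 m: −αΔT+βΔS = −(2.3 × 10⁻⁴)(-7.1)+(7.5 × 10⁻⁴)(-1.13) = 7.9 × 10⁻⁴ → stable
  156–187 m: −αΔT+βΔS = −(2.3 × 10⁻⁴)(-8.4)+(7.5 × 10⁻⁴)(+1.95) = 3.4 × 10⁻³ → stable
  187–195 m: −αΔT+βΔS = −(2.3 × 10⁻⁴)(+10.9)+(7.5 × 10⁻⁴)(-1.96) = -4.0 × 10⁻³ → UNSTABLE
  195–202 m: −αΔT+βΔS = −(2.3 × 10⁻⁴)(-7.4)+(7.5 × 10⁻⁴)(+1.38) = 2.7 × 10⁻³ → stable
The 187–195 m interval has Δρ < 0: lighter water underlies denser water.

187–195 m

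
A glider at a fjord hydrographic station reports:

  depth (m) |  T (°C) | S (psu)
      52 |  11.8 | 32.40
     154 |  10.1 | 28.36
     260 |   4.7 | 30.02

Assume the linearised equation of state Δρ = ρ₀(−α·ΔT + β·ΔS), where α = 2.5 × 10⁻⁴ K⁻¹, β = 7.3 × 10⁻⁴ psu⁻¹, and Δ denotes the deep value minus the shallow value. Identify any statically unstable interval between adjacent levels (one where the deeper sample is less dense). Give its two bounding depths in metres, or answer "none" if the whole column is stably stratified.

Evaluate Δρ/ρ₀ = −αΔT + βΔS across each adjacent pair:
  52–154 m: −αΔT+βΔS = −(2.5 × 10⁻⁴)(-1.7)+(7.3 × 10⁻⁴)(-4.04) = -2.5 × 10⁻³ → UNSTABLE
  154–260 m: −αΔT+βΔS = −(2.5 × 10⁻⁴)(-5.4)+(7.3 × 10⁻⁴)(+1.66) = 2.6 × 10⁻³ → stable
The 52–154 m interval has Δρ < 0: lighter water underlies denser water.

52–154 m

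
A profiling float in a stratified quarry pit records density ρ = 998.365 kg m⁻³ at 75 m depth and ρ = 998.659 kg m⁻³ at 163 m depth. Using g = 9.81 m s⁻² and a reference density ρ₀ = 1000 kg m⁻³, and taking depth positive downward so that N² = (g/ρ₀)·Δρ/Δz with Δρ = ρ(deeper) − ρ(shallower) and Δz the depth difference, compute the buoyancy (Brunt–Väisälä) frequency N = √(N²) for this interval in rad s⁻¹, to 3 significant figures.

Δρ = 998.659 − 998.365 = 0.294 kg m⁻³ over Δz = 163 − 75 = 88 m.
N² = (9.81/1000) × (0.294/88) = 3.2774 × 10⁻⁵ s⁻².
N = √(3.2774 × 10⁻⁵) = 5.7249 × 10⁻³ rad s⁻¹ ≈ 5.72 × 10⁻³ rad s⁻¹.

5.72 × 10⁻³ rad s⁻¹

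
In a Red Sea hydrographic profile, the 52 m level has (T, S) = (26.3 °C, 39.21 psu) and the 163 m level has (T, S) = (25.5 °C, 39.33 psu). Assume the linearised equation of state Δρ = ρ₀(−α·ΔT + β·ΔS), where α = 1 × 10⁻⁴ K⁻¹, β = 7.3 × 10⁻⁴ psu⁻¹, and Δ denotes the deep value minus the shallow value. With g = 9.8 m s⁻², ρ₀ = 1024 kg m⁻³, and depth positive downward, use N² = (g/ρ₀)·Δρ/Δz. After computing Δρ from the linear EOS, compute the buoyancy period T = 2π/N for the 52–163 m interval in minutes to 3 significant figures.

27.2 min

ΔT = -0.8 K, ΔS = +0.12 psu (deep − shallow).
Δρ/ρ₀ = −αΔT + βΔS = 8.00 × 10⁻⁵ + 8.76 × 10⁻⁵ = 1.676 × 10⁻⁴, so Δρ ≈ 0.1716 kg m⁻³.
N² = (g/ρ₀)·Δρ/Δz = g·(Δρ/ρ₀)/Δz = 9.8 × 1.676 × 10⁻⁴ / 111 = 1.4797 × 10⁻⁵ s⁻².
N = √(1.4797 × 10⁻⁵) = 3.8467 × 10⁻³ rad s⁻¹ → T = 2π/N = 1.6334 × 10³ s = 27.223 min ≈ 27.2 min.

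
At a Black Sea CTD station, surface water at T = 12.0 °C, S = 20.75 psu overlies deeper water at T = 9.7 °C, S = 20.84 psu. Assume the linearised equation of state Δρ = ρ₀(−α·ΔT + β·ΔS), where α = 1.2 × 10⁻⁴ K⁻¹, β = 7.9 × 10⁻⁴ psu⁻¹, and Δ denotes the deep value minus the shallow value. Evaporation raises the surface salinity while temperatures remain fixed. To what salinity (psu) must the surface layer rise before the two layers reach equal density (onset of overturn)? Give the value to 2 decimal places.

Neutral buoyancy requires −α(T_deep − T_surf) + β(S_deep − S_surf′) = 0.
S_surf′ = S_deep − (α/β)·ΔT = 20.84 − (1.2 × 10⁻⁴/7.9 × 10⁻⁴)·(-2.3) = 21.1894 psu.
Increase required: 21.1894 − 20.75 = 0.4394 psu.

21.19 psu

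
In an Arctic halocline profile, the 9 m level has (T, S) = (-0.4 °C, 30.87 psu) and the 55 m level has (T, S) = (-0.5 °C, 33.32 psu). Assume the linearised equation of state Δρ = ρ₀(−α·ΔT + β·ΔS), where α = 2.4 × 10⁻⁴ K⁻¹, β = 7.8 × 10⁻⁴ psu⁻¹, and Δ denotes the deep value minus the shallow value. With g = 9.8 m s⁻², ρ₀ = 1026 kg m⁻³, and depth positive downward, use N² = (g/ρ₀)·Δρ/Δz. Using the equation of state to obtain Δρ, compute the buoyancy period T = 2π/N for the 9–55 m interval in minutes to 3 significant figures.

ΔT = -0.1 K, ΔS = +2.45 psu (deep − shallow).
Δρ/ρ₀ = −αΔT + βΔS = 2.40 × 10⁻⁵ + 1.911 × 10⁻³ = 1.935 × 10⁻³, so Δρ ≈ 1.985 kg m⁻³.
N² = (g/ρ₀)·Δρ/Δz = g·(Δρ/ρ₀)/Δz = 9.8 × 1.935 × 10⁻³ / 46 = 4.1224 × 10⁻⁴ s⁻².
N = √(4.1224 × 10⁻⁴) = 0.020304 rad s⁻¹ → T = 2π/N = 309.46 s = 5.1577 min ≈ 5.16 min.

5.16 min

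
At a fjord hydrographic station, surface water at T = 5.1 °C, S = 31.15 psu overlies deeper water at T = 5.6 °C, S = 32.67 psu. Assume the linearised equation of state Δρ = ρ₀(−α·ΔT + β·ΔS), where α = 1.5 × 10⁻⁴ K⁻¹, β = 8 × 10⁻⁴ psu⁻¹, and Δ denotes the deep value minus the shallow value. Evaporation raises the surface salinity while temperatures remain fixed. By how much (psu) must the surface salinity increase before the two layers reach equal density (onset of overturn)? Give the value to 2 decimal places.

Neutral buoyancy requires −α(T_deep − T_surf) + β(S_deep − S_surf′) = 0.
S_surf′ = S_deep − (α/β)·ΔT = 32.67 − (1.5 × 10⁻⁴/8 × 10⁻⁴)·(+0.5) = 32.5763 psu.
Increase required: 32.5763 − 31.15 = 1.4263 psu.

1.43 psu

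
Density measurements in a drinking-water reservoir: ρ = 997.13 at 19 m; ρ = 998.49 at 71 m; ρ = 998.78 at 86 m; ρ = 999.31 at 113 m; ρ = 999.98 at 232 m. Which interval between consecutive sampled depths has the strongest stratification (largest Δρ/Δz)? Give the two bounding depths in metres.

Compute the density gradient over each adjacent pair:
  19–71 m: Δρ/Δz = 1.36/52 = 0.026 kg m⁻⁴
  71–86 m: Δρ/Δz = 0.29/15 = 0.019 kg m⁻⁴
  86–113 m: Δρ/Δz = 0.53/27 = 0.020 kg m⁻⁴
  113–232 m: Δρ/Δz = 0.67/119 = 5.6 × 10⁻³ kg m⁻⁴
The largest gradient is in the 19–71 m interval — the pycnocline.

19–71 m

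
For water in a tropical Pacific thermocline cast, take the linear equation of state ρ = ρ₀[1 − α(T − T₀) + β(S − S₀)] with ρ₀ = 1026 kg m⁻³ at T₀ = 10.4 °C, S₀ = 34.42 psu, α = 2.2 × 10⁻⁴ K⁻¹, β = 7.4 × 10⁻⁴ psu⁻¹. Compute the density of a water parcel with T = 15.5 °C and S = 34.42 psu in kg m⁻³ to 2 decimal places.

T − T₀ = +5.1 K, S − S₀ = +0.00 psu.
Bracket = 1 − α·(+5.1) + β·(+0.00) = 1 + (-1.122 × 10⁻³) = 0.9988780.
ρ = 1026 × 0.9988780 = 1024.85 kg m⁻³.

1024.85 kg m⁻³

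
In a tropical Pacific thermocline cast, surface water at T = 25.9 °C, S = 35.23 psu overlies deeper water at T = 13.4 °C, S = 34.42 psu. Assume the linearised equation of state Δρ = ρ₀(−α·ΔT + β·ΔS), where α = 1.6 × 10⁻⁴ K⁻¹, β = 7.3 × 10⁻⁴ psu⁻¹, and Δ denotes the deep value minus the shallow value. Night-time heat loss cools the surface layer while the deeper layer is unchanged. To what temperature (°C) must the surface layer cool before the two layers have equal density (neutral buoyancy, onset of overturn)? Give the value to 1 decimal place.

17.1 °C

Neutral buoyancy requires Δρ = 0, i.e. −α(T_deep − T_surf′) + β(S_deep − S_surf) = 0.
T_surf′ = T_deep − (β/α)·ΔS = 13.4 − (7.3 × 10⁻⁴/1.6 × 10⁻⁴)·(-0.81) = 17.096 °C.
Cooling required: 25.9 − (17.096) = 8.804 °C.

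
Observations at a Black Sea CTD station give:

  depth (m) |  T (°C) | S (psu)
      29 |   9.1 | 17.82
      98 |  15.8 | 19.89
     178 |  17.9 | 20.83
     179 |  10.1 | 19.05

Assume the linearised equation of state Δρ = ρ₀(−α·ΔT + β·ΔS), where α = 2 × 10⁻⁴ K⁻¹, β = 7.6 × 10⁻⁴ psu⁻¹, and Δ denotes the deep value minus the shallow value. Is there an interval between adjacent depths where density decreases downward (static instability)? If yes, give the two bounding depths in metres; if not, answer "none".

Evaluate Δρ/ρ₀ = −αΔT + βΔS across each adjacent pair:
  29–98 m: −αΔT+βΔS = −(2 × 10⁻⁴)(+6.7)+(7.6 × 10⁻⁴)(+2.07) = 2.3 × 10⁻⁴ → stable
  98–178 m: −αΔT+βΔS = −(2 × 10⁻⁴)(+2.1)+(7.6 × 10⁻⁴)(+0.94) = 2.9 × 10⁻⁴ → stable
  178–179 m: −αΔT+βΔS = −(2 × 10⁻⁴)(-7.8)+(7.6 × 10⁻⁴)(-1.78) = 2.1 × 10⁻⁴ → stable
Every interval has Δρ > 0: the column is stably stratified throughout.

none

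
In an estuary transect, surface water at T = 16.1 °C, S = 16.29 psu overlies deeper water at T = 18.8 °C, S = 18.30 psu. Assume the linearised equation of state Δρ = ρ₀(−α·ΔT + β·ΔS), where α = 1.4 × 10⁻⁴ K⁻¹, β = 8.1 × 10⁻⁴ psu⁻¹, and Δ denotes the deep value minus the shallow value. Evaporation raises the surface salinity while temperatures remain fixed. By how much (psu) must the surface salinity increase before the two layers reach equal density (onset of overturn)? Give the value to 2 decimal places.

1.54 psu

Neutral buoyancy requires −α(T_deep − T_surf) + β(S_deep − S_surf′) = 0.
S_surf′ = S_deep − (α/β)·ΔT = 18.30 − (1.4 × 10⁻⁴/8.1 × 10⁻⁴)·(+2.7) = 17.8333 psu.
Increase required: 17.8333 − 16.29 = 1.5433 psu.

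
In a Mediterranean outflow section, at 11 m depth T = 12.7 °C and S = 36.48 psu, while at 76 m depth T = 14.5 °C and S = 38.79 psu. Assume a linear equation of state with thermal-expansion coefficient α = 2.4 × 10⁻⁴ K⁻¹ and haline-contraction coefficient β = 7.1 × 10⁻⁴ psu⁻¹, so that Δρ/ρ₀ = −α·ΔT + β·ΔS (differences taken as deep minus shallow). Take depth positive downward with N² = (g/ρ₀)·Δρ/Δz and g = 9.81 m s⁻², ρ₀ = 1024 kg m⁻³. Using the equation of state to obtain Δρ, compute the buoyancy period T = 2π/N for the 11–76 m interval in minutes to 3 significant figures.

7.76 min

ΔT = +1.8 K, ΔS = +2.31 psu (deep − shallow).
Δρ/ρ₀ = −αΔT + βΔS = -4.32 × 10⁻⁴ + 1.6401 × 10⁻³ = 1.2081 × 10⁻³, so Δρ ≈ 1.237 kg m⁻³.
N² = (g/ρ₀)·Δρ/Δz = g·(Δρ/ρ₀)/Δz = 9.81 × 1.2081 × 10⁻³ / 65 = 1.8233 × 10⁻⁴ s⁻².
N = √(1.8233 × 10⁻⁴) = 0.013503 rad s⁻¹ → T = 2π/N = 465.32 s = 7.7553 min ≈ 7.76 min.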